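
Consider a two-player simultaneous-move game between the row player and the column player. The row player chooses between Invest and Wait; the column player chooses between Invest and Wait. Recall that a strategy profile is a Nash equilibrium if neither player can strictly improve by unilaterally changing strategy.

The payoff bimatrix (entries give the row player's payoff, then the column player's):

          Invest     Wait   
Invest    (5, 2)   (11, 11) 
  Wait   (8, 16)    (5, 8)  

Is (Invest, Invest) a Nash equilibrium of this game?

At (Invest, Invest), the row player earns 5; switching to Wait would give 8, so the row player would deviate.
The column player earns 2; switching to Wait would give 11, so the column player would deviate.
Since at least one player can profitably deviate, this is not a Nash equilibrium.

No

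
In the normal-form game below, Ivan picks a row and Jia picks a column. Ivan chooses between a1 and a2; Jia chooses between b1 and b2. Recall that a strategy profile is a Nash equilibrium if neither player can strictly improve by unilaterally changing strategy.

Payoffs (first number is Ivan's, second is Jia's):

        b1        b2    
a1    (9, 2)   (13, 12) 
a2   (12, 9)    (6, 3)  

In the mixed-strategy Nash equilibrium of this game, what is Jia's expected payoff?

First find x, the probability Ivan plays a1, from Jia's indifference between b1 and b2: 2x + 9(1−x) = 12x + 3(1−x), giving x = 3/8.
Since Jia is indifferent in equilibrium, Jia's expected payoff equals the payoff from either column against (3/8, 5/8). Using b1: 2(3/8) + 9(5/8) = 51/8.

51/8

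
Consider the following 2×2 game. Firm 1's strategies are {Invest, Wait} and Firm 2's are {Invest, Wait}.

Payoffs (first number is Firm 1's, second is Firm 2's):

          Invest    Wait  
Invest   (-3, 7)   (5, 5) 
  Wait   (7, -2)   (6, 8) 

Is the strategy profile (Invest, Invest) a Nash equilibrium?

No

At (Invest, Invest), Firm 1 earns -3; switching to Wait would give 7, so Firm 1 would deviate.
Firm 2 earns 7; switching to Wait would give 5, so Firm 2 has no profitable deviation.
Since at least one player can profitably deviate, this is not a Nash equilibrium.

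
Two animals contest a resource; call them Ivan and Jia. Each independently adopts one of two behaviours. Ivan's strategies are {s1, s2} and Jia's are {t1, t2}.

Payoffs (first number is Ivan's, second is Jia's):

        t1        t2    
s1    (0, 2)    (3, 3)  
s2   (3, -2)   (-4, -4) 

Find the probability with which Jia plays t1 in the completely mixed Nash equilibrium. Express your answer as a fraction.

Let c be the probability that Jia plays t1. In a completely mixed equilibrium, Ivan must be indifferent between s1 and s2.
Ivan's expected payoff from s1 is 3(1−c); from s2 it is 3c − 4(1−c).
Setting these equal: −3c + 3 = 7c − 4, so c = 7/10.

7/10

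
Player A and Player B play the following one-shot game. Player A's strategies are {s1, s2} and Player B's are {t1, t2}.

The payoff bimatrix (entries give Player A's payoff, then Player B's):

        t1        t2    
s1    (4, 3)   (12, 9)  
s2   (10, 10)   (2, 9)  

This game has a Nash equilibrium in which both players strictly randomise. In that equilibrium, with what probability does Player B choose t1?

5/8

Let q be the probability that Player B plays t1. In a completely mixed equilibrium, Player A must be indifferent between s1 and s2.
Player A's expected payoff from s1 is 4q + 12(1−q); from s2 it is 10q + 2(1−q).
Setting these equal: −8q + 12 = 8q + 2, so q = 5/8.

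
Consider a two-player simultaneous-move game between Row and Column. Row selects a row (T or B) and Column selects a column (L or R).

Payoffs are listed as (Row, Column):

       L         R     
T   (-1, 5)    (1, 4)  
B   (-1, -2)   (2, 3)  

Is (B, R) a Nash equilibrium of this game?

At (B, R), Row earns 2; switching to T would give 1, so Row has no profitable deviation.
Column earns 3; switching to L would give -2, so Column has no profitable deviation.
Neither player can gain by a unilateral deviation, so this profile is a Nash equilibrium.

Yes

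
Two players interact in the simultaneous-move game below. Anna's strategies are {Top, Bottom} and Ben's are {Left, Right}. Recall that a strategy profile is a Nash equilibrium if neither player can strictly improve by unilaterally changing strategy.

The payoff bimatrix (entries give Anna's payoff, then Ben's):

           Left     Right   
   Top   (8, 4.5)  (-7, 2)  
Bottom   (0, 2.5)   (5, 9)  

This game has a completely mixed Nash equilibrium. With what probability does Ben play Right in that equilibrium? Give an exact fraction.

Let q be the probability that Ben plays Left. In a completely mixed equilibrium, Anna must be indifferent between Top and Bottom.
Anna's expected payoff from Top is 8q − 7(1−q); from Bottom it is 5(1−q).
Setting these equal: 15q − 7 = −5q + 5, so q = 3/5.
Therefore Ben plays Right with probability 1 − 3/5 = 2/5.

2/5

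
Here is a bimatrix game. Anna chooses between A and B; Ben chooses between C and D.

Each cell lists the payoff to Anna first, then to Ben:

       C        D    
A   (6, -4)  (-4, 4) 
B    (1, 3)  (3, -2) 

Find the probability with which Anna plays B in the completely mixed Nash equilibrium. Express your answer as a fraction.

8/13

Let x be the probability that Anna plays A. In a completely mixed equilibrium, Ben must be indifferent between C and D.
Ben's expected payoff from C is −4x + 3(1−x); from D it is 4x − 2(1−x).
Setting these equal: −7x + 3 = 6x − 2, so x = 5/13.
Therefore Anna plays B with probability 1 − 5/13 = 8/13.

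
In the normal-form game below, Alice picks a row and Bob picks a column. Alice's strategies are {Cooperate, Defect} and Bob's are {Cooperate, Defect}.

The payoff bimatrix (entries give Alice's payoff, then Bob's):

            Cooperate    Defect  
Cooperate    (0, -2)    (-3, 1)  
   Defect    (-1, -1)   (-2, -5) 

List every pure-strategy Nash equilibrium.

(Cooperate, Cooperate): Bob prefers Defect (1 > -2) — not an equilibrium.
(Cooperate, Defect): Alice prefers Defect (-2 > -3) — not an equilibrium.
(Defect, Cooperate): Alice prefers Cooperate (0 > -1) — not an equilibrium.
(Defect, Defect): Bob prefers Cooperate (-1 > -5) — not an equilibrium.

none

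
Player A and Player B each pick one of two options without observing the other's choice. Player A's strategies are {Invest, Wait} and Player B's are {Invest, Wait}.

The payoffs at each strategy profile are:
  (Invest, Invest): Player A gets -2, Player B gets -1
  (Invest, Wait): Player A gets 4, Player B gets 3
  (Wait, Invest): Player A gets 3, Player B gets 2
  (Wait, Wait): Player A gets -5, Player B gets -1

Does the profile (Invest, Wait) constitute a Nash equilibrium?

At (Invest, Wait), Player A earns 4; switching to Wait would give -5, so Player A has no profitable deviation.
Player B earns 3; switching to Invest would give -1, so Player B has no profitable deviation.
Neither player can gain by a unilateral deviation, so this profile is a Nash equilibrium.

Yes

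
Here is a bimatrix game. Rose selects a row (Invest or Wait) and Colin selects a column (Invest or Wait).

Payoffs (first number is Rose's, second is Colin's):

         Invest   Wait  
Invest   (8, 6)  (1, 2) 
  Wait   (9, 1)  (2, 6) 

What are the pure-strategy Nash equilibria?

(Invest, Invest): Rose prefers Wait (9 > 8) — not an equilibrium.
(Invest, Wait): Rose prefers Wait (2 > 1); Colin prefers Invest (6 > 2) — not an equilibrium.
(Wait, Invest): Colin prefers Wait (6 > 1) — not an equilibrium.
(Wait, Wait): Rose gets 2 ≥ 1 from Invest, and Colin gets 6 ≥ 1 from Invest — Nash equilibrium.

(Wait, Wait)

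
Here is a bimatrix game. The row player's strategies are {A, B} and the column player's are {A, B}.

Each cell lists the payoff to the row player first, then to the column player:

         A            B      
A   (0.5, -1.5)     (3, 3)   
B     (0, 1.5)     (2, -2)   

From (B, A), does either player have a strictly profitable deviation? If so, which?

The row player at (B, A) earns 0; deviating to A yields 0.5 — a strict improvement.
The column player earns 1.5; deviating to B yields -2 — not better.
Only the row player has a strictly profitable deviation.

The row player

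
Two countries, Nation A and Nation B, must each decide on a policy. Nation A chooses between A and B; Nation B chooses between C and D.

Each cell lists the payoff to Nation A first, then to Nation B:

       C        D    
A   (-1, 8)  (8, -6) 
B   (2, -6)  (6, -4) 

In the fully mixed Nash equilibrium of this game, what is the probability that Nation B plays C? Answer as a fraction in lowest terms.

Let c be the probability that Nation B plays C. In a completely mixed equilibrium, Nation A must be indifferent between A and B.
Nation A's expected payoff from A is −c + 8(1−c); from B it is 2c + 6(1−c).
Setting these equal: −9c + 8 = −4c + 6, so c = 2/5.

2/5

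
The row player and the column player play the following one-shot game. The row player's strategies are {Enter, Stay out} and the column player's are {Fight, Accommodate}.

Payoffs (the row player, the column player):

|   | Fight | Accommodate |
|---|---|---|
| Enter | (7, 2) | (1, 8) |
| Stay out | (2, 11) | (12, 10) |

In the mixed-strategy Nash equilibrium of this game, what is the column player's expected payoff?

68/7

First find x, the probability the row player plays Enter, from the column player's indifference between Fight and Accommodate: 2x + 11(1−x) = 8x + 10(1−x), giving x = 1/7.
Since the column player is indifferent in equilibrium, the column player's expected payoff equals the payoff from either column against (1/7, 6/7). Using Fight: 2(1/7) + 11(6/7) = 68/7.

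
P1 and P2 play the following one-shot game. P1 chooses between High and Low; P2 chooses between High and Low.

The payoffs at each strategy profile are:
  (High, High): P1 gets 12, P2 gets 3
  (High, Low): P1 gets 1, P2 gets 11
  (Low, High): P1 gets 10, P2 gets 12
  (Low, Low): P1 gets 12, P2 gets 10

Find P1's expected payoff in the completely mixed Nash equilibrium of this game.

134/13

First find q, the probability P2 plays High, from P1's indifference between High and Low: 12q + (1−q) = 10q + 12(1−q), giving q = 11/13.
Since P1 is indifferent in equilibrium, P1's expected payoff equals the payoff from either row against (11/13, 2/13). Using High: 12(11/13) + (2/13) = 134/13.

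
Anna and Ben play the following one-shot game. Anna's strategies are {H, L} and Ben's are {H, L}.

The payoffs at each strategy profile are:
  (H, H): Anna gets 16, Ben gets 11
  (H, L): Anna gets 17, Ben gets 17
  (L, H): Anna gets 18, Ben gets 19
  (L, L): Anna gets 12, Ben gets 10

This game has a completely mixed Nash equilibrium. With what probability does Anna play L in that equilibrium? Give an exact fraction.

Let p be the probability that Anna plays H. In a completely mixed equilibrium, Ben must be indifferent between H and L.
Ben's expected payoff from H is 11p + 19(1−p); from L it is 17p + 10(1−p).
Setting these equal: −8p + 19 = 7p + 10, so p = 3/5.
Therefore Anna plays L with probability 1 − 3/5 = 2/5.

2/5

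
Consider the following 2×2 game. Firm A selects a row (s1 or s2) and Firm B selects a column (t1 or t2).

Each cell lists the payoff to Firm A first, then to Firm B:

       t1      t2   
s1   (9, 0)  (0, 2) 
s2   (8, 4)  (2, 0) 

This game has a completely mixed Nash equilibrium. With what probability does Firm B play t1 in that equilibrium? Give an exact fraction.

Let c be the probability that Firm B plays t1. In a completely mixed equilibrium, Firm A must be indifferent between s1 and s2.
Firm A's expected payoff from s1 is 9c; from s2 it is 8c + 2(1−c).
Setting these equal: 9c = 6c + 2, so c = 2/3.

2/3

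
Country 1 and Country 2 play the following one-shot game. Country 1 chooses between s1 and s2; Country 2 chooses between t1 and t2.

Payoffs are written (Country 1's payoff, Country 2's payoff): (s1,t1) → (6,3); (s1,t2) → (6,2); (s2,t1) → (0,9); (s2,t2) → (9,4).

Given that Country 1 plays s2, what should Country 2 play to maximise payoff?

Against s2, Country 2 earns 9 from t1 and 4 from t2.
So t1 is the best response.

t1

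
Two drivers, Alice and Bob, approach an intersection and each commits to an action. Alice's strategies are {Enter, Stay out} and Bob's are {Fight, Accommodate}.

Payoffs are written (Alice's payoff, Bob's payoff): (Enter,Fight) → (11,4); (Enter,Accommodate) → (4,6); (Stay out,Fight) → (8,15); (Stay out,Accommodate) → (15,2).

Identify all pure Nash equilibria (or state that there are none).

(Enter, Fight): Bob prefers Accommodate (6 > 4) — not an equilibrium.
(Enter, Accommodate): Alice prefers Stay out (15 > 4) — not an equilibrium.
(Stay out, Fight): Alice prefers Enter (11 > 8) — not an equilibrium.
(Stay out, Accommodate): Bob prefers Fight (15 > 2) — not an equilibrium.

none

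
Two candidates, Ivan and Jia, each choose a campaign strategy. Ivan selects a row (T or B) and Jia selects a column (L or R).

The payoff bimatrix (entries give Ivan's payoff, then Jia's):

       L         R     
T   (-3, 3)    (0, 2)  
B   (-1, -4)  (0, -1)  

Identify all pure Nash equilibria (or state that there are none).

(B, R)

(T, L): Ivan prefers B (-1 > -3) — not an equilibrium.
(T, R): Jia prefers L (3 > 2) — not an equilibrium.
(B, L): Jia prefers R (-1 > -4) — not an equilibrium.
(B, R): Ivan gets 0 ≥ 0 from T, and Jia gets -1 ≥ -4 from L — Nash equilibrium.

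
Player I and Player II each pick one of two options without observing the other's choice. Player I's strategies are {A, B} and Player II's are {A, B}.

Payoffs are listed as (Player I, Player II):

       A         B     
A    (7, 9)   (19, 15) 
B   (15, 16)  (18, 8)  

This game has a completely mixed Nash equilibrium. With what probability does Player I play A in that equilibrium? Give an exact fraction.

4/7

Let p be the probability that Player I plays A. In a completely mixed equilibrium, Player II must be indifferent between A and B.
Player II's expected payoff from A is 9p + 16(1−p); from B it is 15p + 8(1−p).
Setting these equal: −7p + 16 = 7p + 8, so p = 4/7.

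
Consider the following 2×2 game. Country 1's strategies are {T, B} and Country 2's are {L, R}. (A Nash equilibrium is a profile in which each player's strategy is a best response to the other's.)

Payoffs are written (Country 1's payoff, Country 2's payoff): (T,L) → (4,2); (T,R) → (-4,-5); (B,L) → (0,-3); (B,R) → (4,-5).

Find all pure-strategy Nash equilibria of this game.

(T, L)

(T, L): Country 1 gets 4 ≥ 0 from B, and Country 2 gets 2 ≥ -5 from R — Nash equilibrium.
(T, R): Country 1 prefers B (4 > -4); Country 2 prefers L (2 > -5) — not an equilibrium.
(B, L): Country 1 prefers T (4 > 0) — not an equilibrium.
(B, R): Country 2 prefers L (-3 > -5) — not an equilibrium.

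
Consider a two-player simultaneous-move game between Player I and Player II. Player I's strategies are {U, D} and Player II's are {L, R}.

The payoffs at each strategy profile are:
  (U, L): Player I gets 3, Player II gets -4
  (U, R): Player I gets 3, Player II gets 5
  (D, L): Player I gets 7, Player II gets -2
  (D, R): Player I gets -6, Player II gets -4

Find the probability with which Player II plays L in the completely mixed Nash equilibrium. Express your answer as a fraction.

9/13

Let y be the probability that Player II plays L. In a completely mixed equilibrium, Player I must be indifferent between U and D.
Player I's expected payoff from U is 3y + 3(1−y); from D it is 7y − 6(1−y).
Setting these equal: 3 = 13y − 6, so y = 9/13.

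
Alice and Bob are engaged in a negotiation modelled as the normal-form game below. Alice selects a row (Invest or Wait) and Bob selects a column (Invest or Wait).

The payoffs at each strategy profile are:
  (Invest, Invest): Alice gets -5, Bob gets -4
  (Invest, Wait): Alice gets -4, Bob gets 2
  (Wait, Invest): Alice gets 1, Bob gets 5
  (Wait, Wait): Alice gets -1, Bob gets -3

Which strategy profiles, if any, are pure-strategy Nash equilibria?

(Wait, Invest)

(Invest, Invest): Alice prefers Wait (1 > -5); Bob prefers Wait (2 > -4) — not an equilibrium.
(Invest, Wait): Alice prefers Wait (-1 > -4) — not an equilibrium.
(Wait, Invest): Alice gets 1 ≥ -5 from Invest, and Bob gets 5 ≥ -3 from Wait — Nash equilibrium.
(Wait, Wait): Bob prefers Invest (5 > -3) — not an equilibrium.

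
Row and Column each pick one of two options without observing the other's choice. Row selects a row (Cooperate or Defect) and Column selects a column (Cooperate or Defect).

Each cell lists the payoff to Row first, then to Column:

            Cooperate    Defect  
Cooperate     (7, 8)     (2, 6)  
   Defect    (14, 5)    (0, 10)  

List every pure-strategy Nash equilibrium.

(Cooperate, Cooperate): Row prefers Defect (14 > 7) — not an equilibrium.
(Cooperate, Defect): Column prefers Cooperate (8 > 6) — not an equilibrium.
(Defect, Cooperate): Column prefers Defect (10 > 5) — not an equilibrium.
(Defect, Defect): Row prefers Cooperate (2 > 0) — not an equilibrium.

none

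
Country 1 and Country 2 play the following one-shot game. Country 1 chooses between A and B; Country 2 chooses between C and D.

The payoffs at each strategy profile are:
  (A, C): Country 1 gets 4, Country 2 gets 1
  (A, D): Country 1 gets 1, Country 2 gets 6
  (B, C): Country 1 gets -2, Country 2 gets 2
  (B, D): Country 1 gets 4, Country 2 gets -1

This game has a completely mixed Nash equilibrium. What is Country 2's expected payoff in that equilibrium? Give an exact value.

First find x, the probability Country 1 plays A, from Country 2's indifference between C and D: x + 2(1−x) = 6x − (1−x), giving x = 3/8.
Since Country 2 is indifferent in equilibrium, Country 2's expected payoff equals the payoff from either column against (3/8, 5/8). Using C: (3/8) + 2(5/8) = 13/8.

13/8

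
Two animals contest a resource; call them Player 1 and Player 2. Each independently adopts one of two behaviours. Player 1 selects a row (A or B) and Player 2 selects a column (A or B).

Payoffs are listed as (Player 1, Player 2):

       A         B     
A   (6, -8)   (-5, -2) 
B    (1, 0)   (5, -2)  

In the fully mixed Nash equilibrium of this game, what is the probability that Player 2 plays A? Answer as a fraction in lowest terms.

2/3

Let c be the probability that Player 2 plays A. In a completely mixed equilibrium, Player 1 must be indifferent between A and B.
Player 1's expected payoff from A is 6c − 5(1−c); from B it is c + 5(1−c).
Setting these equal: 11c − 5 = −4c + 5, so c = 2/3.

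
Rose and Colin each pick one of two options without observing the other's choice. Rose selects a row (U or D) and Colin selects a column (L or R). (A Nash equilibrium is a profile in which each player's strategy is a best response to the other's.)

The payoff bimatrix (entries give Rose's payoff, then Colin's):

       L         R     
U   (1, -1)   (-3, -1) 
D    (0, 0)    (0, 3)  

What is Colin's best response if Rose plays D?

Against D, Colin earns 0 from L and 3 from R.
So R is the best response.

R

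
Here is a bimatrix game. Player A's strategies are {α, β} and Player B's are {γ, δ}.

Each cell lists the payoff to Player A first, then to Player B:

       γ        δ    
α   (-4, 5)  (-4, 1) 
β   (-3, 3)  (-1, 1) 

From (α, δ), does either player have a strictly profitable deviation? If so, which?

Both

Player A at (α, δ) earns -4; deviating to β yields -1 — a strict improvement.
Player B earns 1; deviating to γ yields 5 — a strict improvement.
Both Player A and Player B have strictly profitable deviations.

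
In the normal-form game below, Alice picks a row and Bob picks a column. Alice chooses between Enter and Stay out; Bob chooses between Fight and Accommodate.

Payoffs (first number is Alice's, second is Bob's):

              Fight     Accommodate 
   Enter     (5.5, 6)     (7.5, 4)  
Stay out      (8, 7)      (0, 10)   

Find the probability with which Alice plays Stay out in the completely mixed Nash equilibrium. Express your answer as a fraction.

2/5

Let r be the probability that Alice plays Enter. In a completely mixed equilibrium, Bob must be indifferent between Fight and Accommodate.
Bob's expected payoff from Fight is 6r + 7(1−r); from Accommodate it is 4r + 10(1−r).
Setting these equal: −r + 7 = −6r + 10, so r = 3/5.
Therefore Alice plays Stay out with probability 1 − 3/5 = 2/5.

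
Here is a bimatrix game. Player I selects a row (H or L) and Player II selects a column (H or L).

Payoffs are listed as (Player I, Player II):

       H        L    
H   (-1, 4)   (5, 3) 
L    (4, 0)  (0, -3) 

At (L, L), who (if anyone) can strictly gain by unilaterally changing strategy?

Both

Player I at (L, L) earns 0; deviating to H yields 5 — a strict improvement.
Player II earns -3; deviating to H yields 0 — a strict improvement.
Both Player I and Player II have strictly profitable deviations.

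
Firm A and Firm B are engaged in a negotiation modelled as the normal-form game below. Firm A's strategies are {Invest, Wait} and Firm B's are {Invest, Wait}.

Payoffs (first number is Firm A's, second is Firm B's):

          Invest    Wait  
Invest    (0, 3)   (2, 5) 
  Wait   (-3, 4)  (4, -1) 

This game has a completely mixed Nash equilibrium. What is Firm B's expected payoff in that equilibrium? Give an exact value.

23/7

First find p, the probability Firm A plays Invest, from Firm B's indifference between Invest and Wait: 3p + 4(1−p) = 5p − (1−p), giving p = 5/7.
Since Firm B is indifferent in equilibrium, Firm B's expected payoff equals the payoff from either column against (5/7, 2/7). Using Invest: 3(5/7) + 4(2/7) = 23/7.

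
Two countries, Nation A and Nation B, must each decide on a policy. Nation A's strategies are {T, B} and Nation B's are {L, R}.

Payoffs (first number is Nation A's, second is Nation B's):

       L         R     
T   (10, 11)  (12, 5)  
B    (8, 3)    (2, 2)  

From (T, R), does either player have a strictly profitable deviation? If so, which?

Nation A at (T, R) earns 12; deviating to B yields 2 — not better.
Nation B earns 5; deviating to L yields 11 — a strict improvement.
Only Nation B has a strictly profitable deviation.

Nation B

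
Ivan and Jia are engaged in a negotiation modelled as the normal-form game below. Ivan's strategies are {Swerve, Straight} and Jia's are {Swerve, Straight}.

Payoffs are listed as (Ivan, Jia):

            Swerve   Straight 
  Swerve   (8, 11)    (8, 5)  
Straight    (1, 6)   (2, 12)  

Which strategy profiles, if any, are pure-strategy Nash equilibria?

(Swerve, Swerve)

(Swerve, Swerve): Ivan gets 8 ≥ 1 from Straight, and Jia gets 11 ≥ 5 from Straight — Nash equilibrium.
(Swerve, Straight): Jia prefers Swerve (11 > 5) — not an equilibrium.
(Straight, Swerve): Ivan prefers Swerve (8 > 1); Jia prefers Straight (12 > 6) — not an equilibrium.
(Straight, Straight): Ivan prefers Swerve (8 > 2) — not an equilibrium.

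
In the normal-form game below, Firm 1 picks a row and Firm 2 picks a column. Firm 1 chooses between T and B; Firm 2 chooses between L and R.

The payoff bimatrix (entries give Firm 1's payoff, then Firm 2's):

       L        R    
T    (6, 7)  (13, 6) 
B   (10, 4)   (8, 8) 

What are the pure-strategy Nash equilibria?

(T, L): Firm 1 prefers B (10 > 6) — not an equilibrium.
(T, R): Firm 2 prefers L (7 > 6) — not an equilibrium.
(B, L): Firm 2 prefers R (8 > 4) — not an equilibrium.
(B, R): Firm 1 prefers T (13 > 8) — not an equilibrium.

none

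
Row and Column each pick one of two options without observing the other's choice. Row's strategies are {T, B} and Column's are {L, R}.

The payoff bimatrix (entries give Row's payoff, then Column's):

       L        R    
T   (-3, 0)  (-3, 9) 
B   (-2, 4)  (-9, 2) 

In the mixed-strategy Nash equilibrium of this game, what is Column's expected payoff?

First find x, the probability Row plays T, from Column's indifference between L and R: 4(1−x) = 9x + 2(1−x), giving x = 2/11.
Since Column is indifferent in equilibrium, Column's expected payoff equals the payoff from either column against (2/11, 9/11). Using L: 4(9/11) = 36/11.

36/11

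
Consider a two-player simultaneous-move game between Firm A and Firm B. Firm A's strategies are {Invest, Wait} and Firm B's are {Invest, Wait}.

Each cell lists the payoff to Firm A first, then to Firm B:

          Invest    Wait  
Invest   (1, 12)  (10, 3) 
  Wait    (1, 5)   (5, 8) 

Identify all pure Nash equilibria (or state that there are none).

(Invest, Invest): Firm A gets 1 ≥ 1 from Wait, and Firm B gets 12 ≥ 3 from Wait — Nash equilibrium.
(Invest, Wait): Firm B prefers Invest (12 > 3) — not an equilibrium.
(Wait, Invest): Firm B prefers Wait (8 > 5) — not an equilibrium.
(Wait, Wait): Firm A prefers Invest (10 > 5) — not an equilibrium.

(Invest, Invest)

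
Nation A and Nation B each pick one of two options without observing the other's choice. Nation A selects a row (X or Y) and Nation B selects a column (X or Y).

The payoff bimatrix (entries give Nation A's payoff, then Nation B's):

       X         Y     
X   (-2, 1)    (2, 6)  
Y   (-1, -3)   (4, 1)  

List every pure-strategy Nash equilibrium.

(X, X): Nation A prefers Y (-1 > -2); Nation B prefers Y (6 > 1) — not an equilibrium.
(X, Y): Nation A prefers Y (4 > 2) — not an equilibrium.
(Y, X): Nation B prefers Y (1 > -3) — not an equilibrium.
(Y, Y): Nation A gets 4 ≥ 2 from X, and Nation B gets 1 ≥ -3 from X — Nash equilibrium.

(Y, Y)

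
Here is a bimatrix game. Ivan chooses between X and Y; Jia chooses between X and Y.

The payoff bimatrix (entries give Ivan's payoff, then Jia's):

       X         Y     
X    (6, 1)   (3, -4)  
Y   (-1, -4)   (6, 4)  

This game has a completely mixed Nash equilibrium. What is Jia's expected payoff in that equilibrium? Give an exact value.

-12/13

First find x, the probability Ivan plays X, from Jia's indifference between X and Y: x − 4(1−x) = −4x + 4(1−x), giving x = 8/13.
Since Jia is indifferent in equilibrium, Jia's expected payoff equals the payoff from either column against (8/13, 5/13). Using X: (8/13) − 4(5/13) = -12/13.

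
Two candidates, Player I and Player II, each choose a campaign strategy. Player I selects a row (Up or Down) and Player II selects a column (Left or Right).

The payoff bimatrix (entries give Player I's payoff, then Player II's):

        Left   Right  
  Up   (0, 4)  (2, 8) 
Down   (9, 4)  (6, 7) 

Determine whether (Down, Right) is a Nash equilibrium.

At (Down, Right), Player I earns 6; switching to Up would give 2, so Player I has no profitable deviation.
Player II earns 7; switching to Left would give 4, so Player II has no profitable deviation.
Neither player can gain by a unilateral deviation, so this profile is a Nash equilibrium.

Yes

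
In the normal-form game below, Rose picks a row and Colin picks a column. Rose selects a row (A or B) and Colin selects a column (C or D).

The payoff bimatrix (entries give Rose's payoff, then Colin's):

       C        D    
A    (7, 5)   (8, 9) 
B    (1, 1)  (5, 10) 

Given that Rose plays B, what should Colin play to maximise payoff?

D

Against B, Colin earns 1 from C and 10 from D.
So D is the best response.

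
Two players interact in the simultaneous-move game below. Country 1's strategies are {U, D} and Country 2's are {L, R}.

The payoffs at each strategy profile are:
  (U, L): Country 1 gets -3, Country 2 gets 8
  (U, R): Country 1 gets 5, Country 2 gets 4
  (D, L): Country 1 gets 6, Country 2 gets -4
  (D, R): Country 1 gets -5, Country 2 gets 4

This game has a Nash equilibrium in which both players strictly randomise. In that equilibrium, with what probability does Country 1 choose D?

Let p be the probability that Country 1 plays U. In a completely mixed equilibrium, Country 2 must be indifferent between L and R.
Country 2's expected payoff from L is 8p − 4(1−p); from R it is 4p + 4(1−p).
Setting these equal: 12p − 4 = 4, so p = 2/3.
Therefore Country 1 plays D with probability 1 − 2/3 = 1/3.

1/3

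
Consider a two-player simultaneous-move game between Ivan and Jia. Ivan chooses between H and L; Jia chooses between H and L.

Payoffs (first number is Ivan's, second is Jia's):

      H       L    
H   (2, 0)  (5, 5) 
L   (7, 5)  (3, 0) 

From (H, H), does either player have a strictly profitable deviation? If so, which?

Both

Ivan at (H, H) earns 2; deviating to L yields 7 — a strict improvement.
Jia earns 0; deviating to L yields 5 — a strict improvement.
Both Ivan and Jia have strictly profitable deviations.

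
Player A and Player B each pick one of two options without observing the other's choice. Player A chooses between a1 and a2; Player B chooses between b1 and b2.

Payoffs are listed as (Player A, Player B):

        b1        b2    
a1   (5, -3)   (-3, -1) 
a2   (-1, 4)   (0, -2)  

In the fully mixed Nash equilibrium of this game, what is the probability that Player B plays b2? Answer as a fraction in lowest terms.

Let y be the probability that Player B plays b1. In a completely mixed equilibrium, Player A must be indifferent between a1 and a2.
Player A's expected payoff from a1 is 5y − 3(1−y); from a2 it is −y.
Setting these equal: 8y − 3 = −y, so y = 1/3.
Therefore Player B plays b2 with probability 1 − 1/3 = 2/3.

2/3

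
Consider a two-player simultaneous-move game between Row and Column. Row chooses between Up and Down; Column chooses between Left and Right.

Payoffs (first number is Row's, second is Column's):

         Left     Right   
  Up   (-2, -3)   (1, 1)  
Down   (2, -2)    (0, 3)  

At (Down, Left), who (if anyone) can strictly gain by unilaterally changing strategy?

Column

Row at (Down, Left) earns 2; deviating to Up yields -2 — not better.
Column earns -2; deviating to Right yields 3 — a strict improvement.
Only Column has a strictly profitable deviation.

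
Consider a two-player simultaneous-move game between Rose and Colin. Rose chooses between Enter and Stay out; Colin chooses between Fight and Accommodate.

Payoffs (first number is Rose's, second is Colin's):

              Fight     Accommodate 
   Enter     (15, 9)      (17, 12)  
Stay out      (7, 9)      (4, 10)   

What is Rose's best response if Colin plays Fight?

Against Fight, Rose earns 15 from Enter and 7 from Stay out.
So Enter is the best response.

Enter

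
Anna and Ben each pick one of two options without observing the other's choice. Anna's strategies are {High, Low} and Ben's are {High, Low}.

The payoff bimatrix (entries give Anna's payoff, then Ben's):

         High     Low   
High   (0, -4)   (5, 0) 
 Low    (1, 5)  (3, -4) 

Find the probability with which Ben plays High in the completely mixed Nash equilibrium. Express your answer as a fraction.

2/3

Let y be the probability that Ben plays High. In a completely mixed equilibrium, Anna must be indifferent between High and Low.
Anna's expected payoff from High is 5(1−y); from Low it is y + 3(1−y).
Setting these equal: −5y + 5 = −2y + 3, so y = 2/3.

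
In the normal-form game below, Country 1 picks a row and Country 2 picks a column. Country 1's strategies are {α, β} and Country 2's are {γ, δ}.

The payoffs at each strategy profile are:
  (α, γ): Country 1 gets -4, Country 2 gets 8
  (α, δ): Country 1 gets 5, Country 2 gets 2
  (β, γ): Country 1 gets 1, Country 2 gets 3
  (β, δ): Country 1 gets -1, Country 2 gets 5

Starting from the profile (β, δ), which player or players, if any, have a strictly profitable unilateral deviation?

Country 1

Country 1 at (β, δ) earns -1; deviating to α yields 5 — a strict improvement.
Country 2 earns 5; deviating to γ yields 3 — not better.
Only Country 1 has a strictly profitable deviation.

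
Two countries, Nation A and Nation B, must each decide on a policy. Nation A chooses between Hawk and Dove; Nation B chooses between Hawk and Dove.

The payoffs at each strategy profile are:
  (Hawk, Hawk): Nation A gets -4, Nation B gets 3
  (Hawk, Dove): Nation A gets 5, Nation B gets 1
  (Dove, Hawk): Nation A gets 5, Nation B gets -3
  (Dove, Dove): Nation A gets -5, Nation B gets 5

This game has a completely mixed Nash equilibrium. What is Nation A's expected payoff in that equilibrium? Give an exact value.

First find y, the probability Nation B plays Hawk, from Nation A's indifference between Hawk and Dove: −4y + 5(1−y) = 5y − 5(1−y), giving y = 10/19.
Since Nation A is indifferent in equilibrium, Nation A's expected payoff equals the payoff from either row against (10/19, 9/19). Using Hawk: −4(10/19) + 5(9/19) = 5/19.

5/19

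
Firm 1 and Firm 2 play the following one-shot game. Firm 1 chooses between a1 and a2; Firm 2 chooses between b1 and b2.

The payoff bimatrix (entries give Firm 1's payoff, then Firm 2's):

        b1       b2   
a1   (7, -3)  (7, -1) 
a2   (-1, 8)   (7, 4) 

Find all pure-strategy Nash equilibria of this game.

(a1, b2)

(a1, b1): Firm 2 prefers b2 (-1 > -3) — not an equilibrium.
(a1, b2): Firm 1 gets 7 ≥ 7 from a2, and Firm 2 gets -1 ≥ -3 from b1 — Nash equilibrium.
(a2, b1): Firm 1 prefers a1 (7 > -1) — not an equilibrium.
(a2, b2): Firm 2 prefers b1 (8 > 4) — not an equilibrium.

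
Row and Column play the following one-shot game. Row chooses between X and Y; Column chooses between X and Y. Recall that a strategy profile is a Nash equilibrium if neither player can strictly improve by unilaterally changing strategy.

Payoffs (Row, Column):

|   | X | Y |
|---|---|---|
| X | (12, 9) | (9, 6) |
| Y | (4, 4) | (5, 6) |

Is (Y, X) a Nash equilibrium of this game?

No

At (Y, X), Row earns 4; switching to X would give 12, so Row would deviate.
Column earns 4; switching to Y would give 6, so Column would deviate.
Since at least one player can profitably deviate, this is not a Nash equilibrium.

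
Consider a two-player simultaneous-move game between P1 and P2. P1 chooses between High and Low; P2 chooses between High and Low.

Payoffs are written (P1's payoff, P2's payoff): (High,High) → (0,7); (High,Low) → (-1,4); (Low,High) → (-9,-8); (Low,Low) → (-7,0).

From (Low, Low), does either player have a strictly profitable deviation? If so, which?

P1 at (Low, Low) earns -7; deviating to High yields -1 — a strict improvement.
P2 earns 0; deviating to High yields -8 — not better.
Only P1 has a strictly profitable deviation.

P1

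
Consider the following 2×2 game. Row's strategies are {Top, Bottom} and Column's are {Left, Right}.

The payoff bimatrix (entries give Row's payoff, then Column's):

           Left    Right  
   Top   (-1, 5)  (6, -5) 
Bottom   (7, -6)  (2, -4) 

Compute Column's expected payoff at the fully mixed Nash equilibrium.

-25/6

First find p, the probability Row plays Top, from Column's indifference between Left and Right: 5p − 6(1−p) = −5p − 4(1−p), giving p = 1/6.
Since Column is indifferent in equilibrium, Column's expected payoff equals the payoff from either column against (1/6, 5/6). Using Left: 5(1/6) − 6(5/6) = -25/6.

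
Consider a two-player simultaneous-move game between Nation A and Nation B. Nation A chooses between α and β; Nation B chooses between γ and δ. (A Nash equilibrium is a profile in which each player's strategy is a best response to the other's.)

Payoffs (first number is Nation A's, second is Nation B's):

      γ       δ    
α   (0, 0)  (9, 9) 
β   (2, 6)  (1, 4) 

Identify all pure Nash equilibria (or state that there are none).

(α, δ) and (β, γ)

(α, γ): Nation A prefers β (2 > 0); Nation B prefers δ (9 > 0) — not an equilibrium.
(α, δ): Nation A gets 9 ≥ 1 from β, and Nation B gets 9 ≥ 0 from γ — Nash equilibrium.
(β, γ): Nation A gets 2 ≥ 0 from α, and Nation B gets 6 ≥ 4 from δ — Nash equilibrium.
(β, δ): Nation A prefers α (9 > 1); Nation B prefers γ (6 > 4) — not an equilibrium.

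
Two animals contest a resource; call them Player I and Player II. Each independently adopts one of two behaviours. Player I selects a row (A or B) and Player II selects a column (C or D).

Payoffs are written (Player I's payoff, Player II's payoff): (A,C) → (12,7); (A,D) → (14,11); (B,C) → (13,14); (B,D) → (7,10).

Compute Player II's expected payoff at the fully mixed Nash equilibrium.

First find p, the probability Player I plays A, from Player II's indifference between C and D: 7p + 14(1−p) = 11p + 10(1−p), giving p = 1/2.
Since Player II is indifferent in equilibrium, Player II's expected payoff equals the payoff from either column against (1/2, 1/2). Using C: 7(1/2) + 14(1/2) = 21/2.

21/2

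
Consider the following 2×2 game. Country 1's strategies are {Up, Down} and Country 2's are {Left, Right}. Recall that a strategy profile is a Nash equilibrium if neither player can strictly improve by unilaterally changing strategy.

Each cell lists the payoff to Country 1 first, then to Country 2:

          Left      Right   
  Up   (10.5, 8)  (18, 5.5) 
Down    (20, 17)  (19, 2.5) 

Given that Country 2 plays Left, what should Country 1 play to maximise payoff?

Against Left, Country 1 earns 10.5 from Up and 20 from Down.
So Down is the best response.

Down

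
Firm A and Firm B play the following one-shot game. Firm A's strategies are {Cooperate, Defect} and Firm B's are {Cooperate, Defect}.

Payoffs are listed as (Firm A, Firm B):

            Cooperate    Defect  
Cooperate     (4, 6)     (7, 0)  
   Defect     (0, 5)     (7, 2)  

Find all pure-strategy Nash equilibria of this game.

(Cooperate, Cooperate)

(Cooperate, Cooperate): Firm A gets 4 ≥ 0 from Defect, and Firm B gets 6 ≥ 0 from Defect — Nash equilibrium.
(Cooperate, Defect): Firm B prefers Cooperate (6 > 0) — not an equilibrium.
(Defect, Cooperate): Firm A prefers Cooperate (4 > 0) — not an equilibrium.
(Defect, Defect): Firm B prefers Cooperate (5 > 2) — not an equilibrium.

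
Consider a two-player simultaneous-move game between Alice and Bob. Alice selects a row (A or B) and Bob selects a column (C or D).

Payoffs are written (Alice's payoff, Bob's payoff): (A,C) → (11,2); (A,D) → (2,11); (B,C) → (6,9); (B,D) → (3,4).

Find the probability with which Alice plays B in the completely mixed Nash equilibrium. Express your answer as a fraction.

9/14

Let x be the probability that Alice plays A. In a completely mixed equilibrium, Bob must be indifferent between C and D.
Bob's expected payoff from C is 2x + 9(1−x); from D it is 11x + 4(1−x).
Setting these equal: −7x + 9 = 7x + 4, so x = 5/14.
Therefore Alice plays B with probability 1 − 5/14 = 9/14.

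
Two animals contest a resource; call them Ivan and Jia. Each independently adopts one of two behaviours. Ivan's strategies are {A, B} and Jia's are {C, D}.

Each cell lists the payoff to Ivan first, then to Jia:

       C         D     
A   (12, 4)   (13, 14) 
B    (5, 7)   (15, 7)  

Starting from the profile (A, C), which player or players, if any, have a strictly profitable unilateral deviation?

Ivan at (A, C) earns 12; deviating to B yields 5 — not better.
Jia earns 4; deviating to D yields 14 — a strict improvement.
Only Jia has a strictly profitable deviation.

Jia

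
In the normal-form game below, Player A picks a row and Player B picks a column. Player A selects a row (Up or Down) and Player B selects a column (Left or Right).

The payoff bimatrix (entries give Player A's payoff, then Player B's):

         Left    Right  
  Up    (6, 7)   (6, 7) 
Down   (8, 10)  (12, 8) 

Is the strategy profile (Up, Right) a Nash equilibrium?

No

At (Up, Right), Player A earns 6; switching to Down would give 12, so Player A would deviate.
Player B earns 7; switching to Left would give 7, so Player B has no profitable deviation.
Since at least one player can profitably deviate, this is not a Nash equilibrium.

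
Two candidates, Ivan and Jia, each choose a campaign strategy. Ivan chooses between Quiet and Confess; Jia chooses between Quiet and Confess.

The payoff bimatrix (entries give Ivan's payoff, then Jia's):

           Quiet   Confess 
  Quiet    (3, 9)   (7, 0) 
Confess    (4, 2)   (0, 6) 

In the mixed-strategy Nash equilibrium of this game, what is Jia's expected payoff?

54/13

First find x, the probability Ivan plays Quiet, from Jia's indifference between Quiet and Confess: 9x + 2(1−x) = 6(1−x), giving x = 4/13.
Since Jia is indifferent in equilibrium, Jia's expected payoff equals the payoff from either column against (4/13, 9/13). Using Quiet: 9(4/13) + 2(9/13) = 54/13.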